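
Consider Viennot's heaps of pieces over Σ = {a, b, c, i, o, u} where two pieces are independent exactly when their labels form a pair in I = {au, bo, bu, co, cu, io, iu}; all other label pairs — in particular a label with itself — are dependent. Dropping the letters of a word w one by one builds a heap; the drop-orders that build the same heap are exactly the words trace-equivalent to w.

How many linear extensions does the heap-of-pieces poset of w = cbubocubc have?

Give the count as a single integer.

84

piece 0:c — minimal
piece 1:b rests on {0:c}
piece 2:u — minimal
piece 3:b rests on {1:b}
piece 4:o rests on {2:u}
piece 5:c rests on {3:b}
piece 6:u rests on {4:o}
piece 7:b rests on {5:c}
piece 8:c rests on {7:b}
minimal pieces: {0:c, 2:u}
ways to finish when only these pieces remain (= sum over removing one remaining piece with nothing left below it):
  1 left: {6}→1  {8}→1
  2 left: {4,6}→1  {6,8}→2  {7,8}→1
  3 left: {2,4,6}→1  {4,6,8}→3  {5,7,8}→1  {6,7,8}→3
  4 left: {2,4,6,8}→4  {3,5,7,8}→1  {4,6,7,8}→6  {5,6,7,8}→4
  5 left: {1,3,5,7,8}→1  {2,4,6,7,8}→10  {3,5,6,7,8}→5  {4,5,6,7,8}→10
  6 left: {0,1,3,5,7,8}→1  {1,3,5,6,7,8}→6  {2,4,5,6,7,8}→20  {3,4,5,6,7,8}→15
  7 left: {0,1,3,5,6,7,8}→7  {1,3,4,5,6,7,8}→21  {2,3,4,5,6,7,8}→35
  placing 0:c first → 56 extensions
  placing 2:u first → 28 extensions
total linear extensions = 84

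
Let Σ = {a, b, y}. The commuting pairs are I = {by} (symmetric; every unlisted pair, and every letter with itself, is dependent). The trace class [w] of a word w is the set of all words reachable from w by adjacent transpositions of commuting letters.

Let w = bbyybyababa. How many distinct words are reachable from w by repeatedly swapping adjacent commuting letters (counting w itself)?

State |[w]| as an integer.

drop 0:b onto floor
drop 1:b onto {0:b}
drop 2:y onto floor
drop 3:y onto {2:y}
drop 4:b onto {1:b}
drop 5:y onto {3:y}
drop 6:a onto {4:b, 5:y}
drop 7:b onto {6:a}
drop 8:a onto {7:b}
drop 9:b onto {8:a}
drop 10:a onto {9:b}
ground layer = {0:b, 2:y}
drop-orders for the pieces not yet dropped (sum over which currently-grounded one goes next):
  1 to go: {10} 1
  2 to go: {9,10} 1
  3 to go: {8,9,10} 1
  4 to go: {7,8,9,10} 1
  5 to go: {6,7,8,9,10} 1
  6 to go: {4,6,7,8,9,10} 1  {5,6,7,8,9,10} 1
  7 to go: {1,4,6,7,8,9,10} 1  {3,5,6,7,8,9,10} 1  {4,5,6,7,8,9,10} 2
  8 to go: {0,1,4,6,7,8,9,10} 1  {1,4,5,6,7,8,9,10} 3  {2,3,5,6,7,8,9,10} 1  {3,4,5,6,7,8,9,10} 3
  9 to go: {0,1,4,5,6,7,8,9,10} 4  {1,3,4,5,6,7,8,9,10} 6  {2,3,4,5,6,7,8,9,10} 4
  if 0:b drops first: 10 orders
  if 2:y drops first: 10 orders
heap linearizations: 20

20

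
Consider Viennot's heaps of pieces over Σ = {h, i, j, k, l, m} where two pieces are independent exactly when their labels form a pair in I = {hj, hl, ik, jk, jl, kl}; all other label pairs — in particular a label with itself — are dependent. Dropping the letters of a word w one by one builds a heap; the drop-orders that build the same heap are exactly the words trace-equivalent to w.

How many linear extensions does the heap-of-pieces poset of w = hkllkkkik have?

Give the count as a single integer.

drop 0:h onto floor
drop 1:k onto {0:h}
drop 2:l onto floor
drop 3:l onto {2:l}
drop 4:k onto {1:k}
drop 5:k onto {4:k}
drop 6:k onto {5:k}
drop 7:i onto {0:h, 3:l}
drop 8:k onto {6:k}
ground layer = {0:h, 2:l}
drop-orders for the pieces not yet dropped (sum over which currently-grounded one goes next):
  1 to go: {7} 1  {8} 1
  2 to go: {3,7} 1  {6,8} 1  {7,8} 2
  3 to go: {2,3,7} 1  {3,7,8} 3  {5,6,8} 1  {6,7,8} 3
  4 to go: {2,3,7,8} 4  {3,6,7,8} 6  {4,5,6,8} 1  {5,6,7,8} 4
  5 to go: {1,4,5,6,8} 1  {2,3,6,7,8} 10  {3,5,6,7,8} 10  {4,5,6,7,8} 5
  6 to go: {1,4,5,6,7,8} 6  {2,3,5,6,7,8} 20  {3,4,5,6,7,8} 15
  7 to go: {0,1,4,5,6,7,8} 6  {1,3,4,5,6,7,8} 21  {2,3,4,5,6,7,8} 35
  if 0:h drops first: 56 orders
  if 2:l drops first: 27 orders
heap linearizations: 83

83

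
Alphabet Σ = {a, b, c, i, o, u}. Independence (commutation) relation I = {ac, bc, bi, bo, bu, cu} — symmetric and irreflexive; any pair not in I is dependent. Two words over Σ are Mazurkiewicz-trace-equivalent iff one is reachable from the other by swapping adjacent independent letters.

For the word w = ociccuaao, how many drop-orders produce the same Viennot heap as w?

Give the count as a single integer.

#0=o has no predecessor
#1=c depends on [0:o]
#2=i depends on [1:c]
#3=c depends on [2:i]
#4=c depends on [3:c]
#5=u depends on [2:i]
#6=a depends on [5:u]
#7=a depends on [6:a]
#8=o depends on [4:c, 7:a]
sources: [0:o]
N(rest) = Σ N(rest − s) over sources s of rest; N(one piece) = 1:
  size 1 → [8]=1
  size 2 → [4,8]=1  [7,8]=1
  size 3 → [3,4,8]=1  [4,7,8]=2  [6,7,8]=1
  size 4 → [3,4,7,8]=3  [4,6,7,8]=3  [5,6,7,8]=1
  size 5 → [3,4,6,7,8]=6  [4,5,6,7,8]=4
  size 6 → [3,4,5,6,7,8]=10
  size 7 → [2,3,4,5,6,7,8]=10
  first=0(o) contributes 10

10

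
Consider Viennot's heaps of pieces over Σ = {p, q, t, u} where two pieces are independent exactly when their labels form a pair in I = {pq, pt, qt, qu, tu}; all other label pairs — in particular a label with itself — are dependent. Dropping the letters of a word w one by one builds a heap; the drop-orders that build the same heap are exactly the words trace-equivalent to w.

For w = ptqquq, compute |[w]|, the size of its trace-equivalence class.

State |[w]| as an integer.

60

#0=p has no predecessor
#1=t has no predecessor
#2=q has no predecessor
#3=q depends on [2:q]
#4=u depends on [0:p]
#5=q depends on [3:q]
sources: [0:p, 1:t, 2:q]
N(rest) = Σ N(rest − s) over sources s of rest; N(one piece) = 1:
  size 1 → [1]=1  [4]=1  [5]=1
  size 2 → [0,4]=1  [1,4]=2  [1,5]=2  [3,5]=1  [4,5]=2
  size 3 → [0,1,4]=3  [0,4,5]=3  [1,3,5]=3  [1,4,5]=6  [2,3,5]=1  [3,4,5]=3
  size 4 → [0,1,4,5]=12  [0,3,4,5]=6  [1,2,3,5]=4  [1,3,4,5]=12  [2,3,4,5]=4
  first=0(p) contributes 20
  first=1(t) contributes 10
  first=2(q) contributes 30
|[w]| = 60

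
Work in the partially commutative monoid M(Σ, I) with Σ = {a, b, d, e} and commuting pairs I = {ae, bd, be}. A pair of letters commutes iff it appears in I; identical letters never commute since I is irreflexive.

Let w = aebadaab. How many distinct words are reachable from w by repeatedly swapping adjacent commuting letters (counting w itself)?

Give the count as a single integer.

4

drop 0:a onto floor
drop 1:e onto floor
drop 2:b onto {0:a}
drop 3:a onto {2:b}
drop 4:d onto {1:e, 3:a}
drop 5:a onto {4:d}
drop 6:a onto {5:a}
drop 7:b onto {6:a}
ground layer = {0:a, 1:e}
drop-orders for the pieces not yet dropped (sum over which currently-grounded one goes next):
  1 to go: {7} 1
  2 to go: {6,7} 1
  3 to go: {5,6,7} 1
  4 to go: {4,5,6,7} 1
  5 to go: {1,4,5,6,7} 1  {3,4,5,6,7} 1
  6 to go: {1,3,4,5,6,7} 2  {2,3,4,5,6,7} 1
  if 0:a drops first: 3 orders
  if 1:e drops first: 1 orders
heap linearizations: 4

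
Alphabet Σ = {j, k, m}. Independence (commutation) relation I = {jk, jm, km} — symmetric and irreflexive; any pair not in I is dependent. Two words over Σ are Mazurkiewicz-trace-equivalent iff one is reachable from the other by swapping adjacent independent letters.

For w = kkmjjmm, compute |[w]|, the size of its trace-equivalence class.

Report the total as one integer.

210

piece 0:k — minimal
piece 1:k rests on {0:k}
piece 2:m — minimal
piece 3:j — minimal
piece 4:j rests on {3:j}
piece 5:m rests on {2:m}
piece 6:m rests on {5:m}
minimal pieces: {0:k, 2:m, 3:j}
ways to finish when only these pieces remain (= sum over removing one remaining piece with nothing left below it):
  1 left: {1}→1  {4}→1  {6}→1
  2 left: {0,1}→1  {1,4}→2  {1,6}→2  {3,4}→1  {4,6}→2  {5,6}→1
  3 left: {0,1,4}→3  {0,1,6}→3  {1,3,4}→3  {1,4,6}→6  {1,5,6}→3  {2,5,6}→1  {3,4,6}→3  {4,5,6}→3
  4 left: {0,1,3,4}→6  {0,1,4,6}→12  {0,1,5,6}→6  {1,2,5,6}→4  {1,3,4,6}→12  {1,4,5,6}→12  {2,4,5,6}→4  {3,4,5,6}→6
  5 left: {0,1,2,5,6}→10  {0,1,3,4,6}→30  {0,1,4,5,6}→30  {1,2,4,5,6}→20  {1,3,4,5,6}→30  {2,3,4,5,6}→10
  placing 0:k first → 60 extensions
  placing 2:m first → 90 extensions
  placing 3:j first → 60 extensions
total linear extensions = 210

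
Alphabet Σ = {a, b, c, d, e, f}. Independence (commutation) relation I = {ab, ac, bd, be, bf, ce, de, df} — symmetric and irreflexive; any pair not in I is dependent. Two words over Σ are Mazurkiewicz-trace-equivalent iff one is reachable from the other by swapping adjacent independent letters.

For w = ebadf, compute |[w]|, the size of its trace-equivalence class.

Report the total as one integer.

10

#0=e has no predecessor
#1=b has no predecessor
#2=a depends on [0:e]
#3=d depends on [2:a]
#4=f depends on [2:a]
sources: [0:e, 1:b]
N(rest) = Σ N(rest − s) over sources s of rest; N(one piece) = 1:
  size 1 → [1]=1  [3]=1  [4]=1
  size 2 → [1,3]=2  [1,4]=2  [3,4]=2
  size 3 → [1,3,4]=6  [2,3,4]=2
  first=0(e) contributes 8
  first=1(b) contributes 2
|[w]| = 10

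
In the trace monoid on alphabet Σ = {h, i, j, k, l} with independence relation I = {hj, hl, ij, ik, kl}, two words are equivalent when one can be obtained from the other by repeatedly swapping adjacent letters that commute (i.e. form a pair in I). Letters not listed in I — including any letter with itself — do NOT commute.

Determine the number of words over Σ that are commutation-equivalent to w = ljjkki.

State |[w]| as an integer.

0(l) covers ∅
1(j) covers 0:l
2(j) covers 1:j
3(k) covers 2:j
4(k) covers 3:k
5(i) covers 0:l
floor of heap: 0:l
completions by unplaced set U, small U first (add the entries for U minus each lowest piece of U):
  |U|=1: {4}:1  {5}:1
  |U|=2: {3,4}:1  {4,5}:2
  |U|=3: {2,3,4}:1  {3,4,5}:3
  |U|=4: {1,2,3,4}:1  {2,3,4,5}:4
  start at 0(l): 5

5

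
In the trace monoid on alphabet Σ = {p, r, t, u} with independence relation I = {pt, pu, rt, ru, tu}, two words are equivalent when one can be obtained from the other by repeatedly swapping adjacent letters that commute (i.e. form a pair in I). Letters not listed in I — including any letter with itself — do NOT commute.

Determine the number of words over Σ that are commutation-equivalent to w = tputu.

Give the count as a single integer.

30

0(t) covers ∅
1(p) covers ∅
2(u) covers ∅
3(t) covers 0:t
4(u) covers 2:u
floor of heap: 0:t, 1:p, 2:u
completions by unplaced set U, small U first (add the entries for U minus each lowest piece of U):
  |U|=1: {1}:1  {3}:1  {4}:1
  |U|=2: {0,3}:1  {1,3}:2  {1,4}:2  {2,4}:1  {3,4}:2
  |U|=3: {0,1,3}:3  {0,3,4}:3  {1,2,4}:3  {1,3,4}:6  {2,3,4}:3
  start at 0(t): 12
  start at 1(p): 6
  start at 2(u): 12
sum over floor = 30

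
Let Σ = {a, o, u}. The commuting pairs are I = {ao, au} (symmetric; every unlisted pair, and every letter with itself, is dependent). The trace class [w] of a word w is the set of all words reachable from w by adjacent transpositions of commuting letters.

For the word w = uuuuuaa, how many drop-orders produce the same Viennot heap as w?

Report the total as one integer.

21

drop 0:u onto floor
drop 1:u onto {0:u}
drop 2:u onto {1:u}
drop 3:u onto {2:u}
drop 4:u onto {3:u}
drop 5:a onto floor
drop 6:a onto {5:a}
ground layer = {0:u, 5:a}
drop-orders for the pieces not yet dropped (sum over which currently-grounded one goes next):
  1 to go: {4} 1  {6} 1
  2 to go: {3,4} 1  {4,6} 2  {5,6} 1
  3 to go: {2,3,4} 1  {3,4,6} 3  {4,5,6} 3
  4 to go: {1,2,3,4} 1  {2,3,4,6} 4  {3,4,5,6} 6
  5 to go: {0,1,2,3,4} 1  {1,2,3,4,6} 5  {2,3,4,5,6} 10
  if 0:u drops first: 15 orders
  if 5:a drops first: 6 orders
heap linearizations: 21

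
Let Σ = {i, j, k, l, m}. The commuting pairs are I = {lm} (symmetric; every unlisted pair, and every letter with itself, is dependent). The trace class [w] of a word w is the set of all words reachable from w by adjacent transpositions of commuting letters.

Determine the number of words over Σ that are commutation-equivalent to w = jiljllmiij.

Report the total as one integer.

0(j) covers ∅
1(i) covers 0:j
2(l) covers 1:i
3(j) covers 2:l
4(l) covers 3:j
5(l) covers 4:l
6(m) covers 3:j
7(i) covers 5:l, 6:m
8(i) covers 7:i
9(j) covers 8:i
floor of heap: 0:j
completions by unplaced set U, small U first (add the entries for U minus each lowest piece of U):
  |U|=1: {9}:1
  |U|=2: {8,9}:1
  |U|=3: {7,8,9}:1
  |U|=4: {5,7,8,9}:1  {6,7,8,9}:1
  |U|=5: {4,5,7,8,9}:1  {5,6,7,8,9}:2
  |U|=6: {4,5,6,7,8,9}:3
  |U|=7: {3,4,5,6,7,8,9}:3
  |U|=8: {2,3,4,5,6,7,8,9}:3
  start at 0(j): 3

3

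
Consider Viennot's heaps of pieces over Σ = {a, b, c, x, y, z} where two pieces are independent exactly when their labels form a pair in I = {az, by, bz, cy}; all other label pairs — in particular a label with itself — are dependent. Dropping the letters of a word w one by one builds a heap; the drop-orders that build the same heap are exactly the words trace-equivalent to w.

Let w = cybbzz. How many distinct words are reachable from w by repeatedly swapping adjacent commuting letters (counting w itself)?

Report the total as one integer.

drop 0:c onto floor
drop 1:y onto floor
drop 2:b onto {0:c}
drop 3:b onto {2:b}
drop 4:z onto {0:c, 1:y}
drop 5:z onto {4:z}
ground layer = {0:c, 1:y}
drop-orders for the pieces not yet dropped (sum over which currently-grounded one goes next):
  1 to go: {3} 1  {5} 1
  2 to go: {2,3} 1  {3,5} 2  {4,5} 1
  3 to go: {1,4,5} 1  {2,3,5} 3  {3,4,5} 3
  4 to go: {1,3,4,5} 4  {2,3,4,5} 6
  if 0:c drops first: 10 orders
  if 1:y drops first: 6 orders
heap linearizations: 16

16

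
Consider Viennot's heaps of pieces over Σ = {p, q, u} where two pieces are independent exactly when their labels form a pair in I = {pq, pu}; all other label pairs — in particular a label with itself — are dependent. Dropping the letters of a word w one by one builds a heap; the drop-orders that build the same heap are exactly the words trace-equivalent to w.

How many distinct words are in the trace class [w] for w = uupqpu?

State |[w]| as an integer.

15

#0=u has no predecessor
#1=u depends on [0:u]
#2=p has no predecessor
#3=q depends on [1:u]
#4=p depends on [2:p]
#5=u depends on [3:q]
sources: [0:u, 2:p]
N(rest) = Σ N(rest − s) over sources s of rest; N(one piece) = 1:
  size 1 → [4]=1  [5]=1
  size 2 → [2,4]=1  [3,5]=1  [4,5]=2
  size 3 → [1,3,5]=1  [2,4,5]=3  [3,4,5]=3
  size 4 → [0,1,3,5]=1  [1,3,4,5]=4  [2,3,4,5]=6
  first=0(u) contributes 10
  first=2(p) contributes 5
|[w]| = 15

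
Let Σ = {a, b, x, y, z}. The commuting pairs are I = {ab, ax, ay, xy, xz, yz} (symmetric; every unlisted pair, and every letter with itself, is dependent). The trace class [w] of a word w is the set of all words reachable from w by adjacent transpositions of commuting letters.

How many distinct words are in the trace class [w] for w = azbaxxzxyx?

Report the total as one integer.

drop 0:a onto floor
drop 1:z onto {0:a}
drop 2:b onto {1:z}
drop 3:a onto {1:z}
drop 4:x onto {2:b}
drop 5:x onto {4:x}
drop 6:z onto {2:b, 3:a}
drop 7:x onto {5:x}
drop 8:y onto {2:b}
drop 9:x onto {7:x}
ground layer = {0:a}
drop-orders for the pieces not yet dropped (sum over which currently-grounded one goes next):
  1 to go: {6} 1  {8} 1  {9} 1
  2 to go: {3,6} 1  {6,8} 2  {6,9} 2  {7,9} 1  {8,9} 2
  3 to go: {3,6,8} 3  {3,6,9} 3  {5,7,9} 1  {6,7,9} 3  {6,8,9} 6  {7,8,9} 3
  4 to go: {3,6,7,9} 6  {3,6,8,9} 12  {4,5,7,9} 1  {5,6,7,9} 4  {5,7,8,9} 4  {6,7,8,9} 12
  5 to go: {3,5,6,7,9} 10  {3,6,7,8,9} 30  {4,5,6,7,9} 5  {4,5,7,8,9} 5  {5,6,7,8,9} 20
  6 to go: {3,4,5,6,7,9} 15  {3,5,6,7,8,9} 60  {4,5,6,7,8,9} 30
  7 to go: {2,4,5,6,7,8,9} 30  {3,4,5,6,7,8,9} 105
  8 to go: {2,3,4,5,6,7,8,9} 135
  if 0:a drops first: 135 orders

135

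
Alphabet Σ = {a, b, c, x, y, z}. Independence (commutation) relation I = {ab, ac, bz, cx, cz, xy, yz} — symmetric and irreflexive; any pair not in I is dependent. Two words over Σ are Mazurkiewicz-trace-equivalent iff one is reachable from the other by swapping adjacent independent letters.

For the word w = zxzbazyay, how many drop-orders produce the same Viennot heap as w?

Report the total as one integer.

7

#0=z has no predecessor
#1=x depends on [0:z]
#2=z depends on [1:x]
#3=b depends on [1:x]
#4=a depends on [2:z]
#5=z depends on [4:a]
#6=y depends on [3:b, 4:a]
#7=a depends on [5:z, 6:y]
#8=y depends on [7:a]
sources: [0:z]
N(rest) = Σ N(rest − s) over sources s of rest; N(one piece) = 1:
  size 1 → [8]=1
  size 2 → [7,8]=1
  size 3 → [5,7,8]=1  [6,7,8]=1
  size 4 → [3,6,7,8]=1  [5,6,7,8]=2
  size 5 → [3,5,6,7,8]=3  [4,5,6,7,8]=2
  size 6 → [2,4,5,6,7,8]=2  [3,4,5,6,7,8]=5
  size 7 → [2,3,4,5,6,7,8]=7
  first=0(z) contributes 7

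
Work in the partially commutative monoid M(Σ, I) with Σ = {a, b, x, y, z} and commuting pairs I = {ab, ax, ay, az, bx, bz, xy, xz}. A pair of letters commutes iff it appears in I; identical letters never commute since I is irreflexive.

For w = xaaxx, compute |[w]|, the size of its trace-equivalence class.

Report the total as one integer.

0(x) covers ∅
1(a) covers ∅
2(a) covers 1:a
3(x) covers 0:x
4(x) covers 3:x
floor of heap: 0:x, 1:a
completions by unplaced set U, small U first (add the entries for U minus each lowest piece of U):
  |U|=1: {2}:1  {4}:1
  |U|=2: {1,2}:1  {2,4}:2  {3,4}:1
  |U|=3: {0,3,4}:1  {1,2,4}:3  {2,3,4}:3
  start at 0(x): 6
  start at 1(a): 4
sum over floor = 10

10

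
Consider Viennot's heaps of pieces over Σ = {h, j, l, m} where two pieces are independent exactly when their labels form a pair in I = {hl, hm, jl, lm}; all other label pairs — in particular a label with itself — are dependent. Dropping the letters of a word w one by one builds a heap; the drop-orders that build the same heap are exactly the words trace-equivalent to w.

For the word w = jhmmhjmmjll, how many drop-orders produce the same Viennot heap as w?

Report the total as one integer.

330

#0=j has no predecessor
#1=h depends on [0:j]
#2=m depends on [0:j]
#3=m depends on [2:m]
#4=h depends on [1:h]
#5=j depends on [3:m, 4:h]
#6=m depends on [5:j]
#7=m depends on [6:m]
#8=j depends on [7:m]
#9=l has no predecessor
#10=l depends on [9:l]
sources: [0:j, 9:l]
N(rest) = Σ N(rest − s) over sources s of rest; N(one piece) = 1:
  size 1 → [8]=1  [10]=1
  size 2 → [7,8]=1  [8,10]=2  [9,10]=1
  size 3 → [6,7,8]=1  [7,8,10]=3  [8,9,10]=3
  size 4 → [5,6,7,8]=1  [6,7,8,10]=4  [7,8,9,10]=6
  size 5 → [3,5,6,7,8]=1  [4,5,6,7,8]=1  [5,6,7,8,10]=5  [6,7,8,9,10]=10
  size 6 → [1,4,5,6,7,8]=1  [2,3,5,6,7,8]=1  [3,4,5,6,7,8]=2  [3,5,6,7,8,10]=6  [4,5,6,7,8,10]=6  [5,6,7,8,9,10]=15
  size 7 → [1,3,4,5,6,7,8]=3  [1,4,5,6,7,8,10]=7  [2,3,4,5,6,7,8]=3  [2,3,5,6,7,8,10]=7  [3,4,5,6,7,8,10]=14  [3,5,6,7,8,9,10]=21  [4,5,6,7,8,9,10]=21
  size 8 → [1,2,3,4,5,6,7,8]=6  [1,3,4,5,6,7,8,10]=24  [1,4,5,6,7,8,9,10]=28  [2,3,4,5,6,7,8,10]=24  [2,3,5,6,7,8,9,10]=28  [3,4,5,6,7,8,9,10]=56
  size 9 → [0,1,2,3,4,5,6,7,8]=6  [1,2,3,4,5,6,7,8,10]=54  [1,3,4,5,6,7,8,9,10]=108  [2,3,4,5,6,7,8,9,10]=108
  first=0(j) contributes 270
  first=9(l) contributes 60
|[w]| = 330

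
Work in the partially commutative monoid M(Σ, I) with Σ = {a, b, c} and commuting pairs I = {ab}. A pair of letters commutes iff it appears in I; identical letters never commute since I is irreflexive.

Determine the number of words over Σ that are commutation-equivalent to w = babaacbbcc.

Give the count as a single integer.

10

0(b) covers ∅
1(a) covers ∅
2(b) covers 0:b
3(a) covers 1:a
4(a) covers 3:a
5(c) covers 2:b, 4:a
6(b) covers 5:c
7(b) covers 6:b
8(c) covers 7:b
9(c) covers 8:c
floor of heap: 0:b, 1:a
completions by unplaced set U, small U first (add the entries for U minus each lowest piece of U):
  |U|=1: {9}:1
  |U|=2: {8,9}:1
  |U|=3: {7,8,9}:1
  |U|=4: {6,7,8,9}:1
  |U|=5: {5,6,7,8,9}:1
  |U|=6: {2,5,6,7,8,9}:1  {4,5,6,7,8,9}:1
  |U|=7: {0,2,5,6,7,8,9}:1  {2,4,5,6,7,8,9}:2  {3,4,5,6,7,8,9}:1
  |U|=8: {0,2,4,5,6,7,8,9}:3  {1,3,4,5,6,7,8,9}:1  {2,3,4,5,6,7,8,9}:3
  start at 0(b): 4
  start at 1(a): 6
sum over floor = 10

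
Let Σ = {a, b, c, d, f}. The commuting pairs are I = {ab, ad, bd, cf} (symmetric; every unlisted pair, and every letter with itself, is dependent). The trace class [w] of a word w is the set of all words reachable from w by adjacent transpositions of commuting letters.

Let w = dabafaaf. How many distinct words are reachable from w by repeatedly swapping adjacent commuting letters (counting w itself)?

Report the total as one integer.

piece 0:d — minimal
piece 1:a — minimal
piece 2:b — minimal
piece 3:a rests on {1:a}
piece 4:f rests on {0:d, 2:b, 3:a}
piece 5:a rests on {4:f}
piece 6:a rests on {5:a}
piece 7:f rests on {6:a}
minimal pieces: {0:d, 1:a, 2:b}
ways to finish when only these pieces remain (= sum over removing one remaining piece with nothing left below it):
  1 left: {7}→1
  2 left: {6,7}→1
  3 left: {5,6,7}→1
  4 left: {4,5,6,7}→1
  5 left: {0,4,5,6,7}→1  {2,4,5,6,7}→1  {3,4,5,6,7}→1
  6 left: {0,2,4,5,6,7}→2  {0,3,4,5,6,7}→2  {1,3,4,5,6,7}→1  {2,3,4,5,6,7}→2
  placing 0:d first → 3 extensions
  placing 1:a first → 6 extensions
  placing 2:b first → 3 extensions
total linear extensions = 12

12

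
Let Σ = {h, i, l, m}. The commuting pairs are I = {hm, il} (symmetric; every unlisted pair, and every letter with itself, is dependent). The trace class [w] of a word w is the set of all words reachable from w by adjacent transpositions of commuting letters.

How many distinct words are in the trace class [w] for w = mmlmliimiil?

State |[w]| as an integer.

piece 0:m — minimal
piece 1:m rests on {0:m}
piece 2:l rests on {1:m}
piece 3:m rests on {2:l}
piece 4:l rests on {3:m}
piece 5:i rests on {3:m}
piece 6:i rests on {5:i}
piece 7:m rests on {4:l, 6:i}
piece 8:i rests on {7:m}
piece 9:i rests on {8:i}
piece 10:l rests on {7:m}
minimal pieces: {0:m}
ways to finish when only these pieces remain (= sum over removing one remaining piece with nothing left below it):
  1 left: {9}→1  {10}→1
  2 left: {8,9}→1  {9,10}→2
  3 left: {8,9,10}→3
  4 left: {7,8,9,10}→3
  5 left: {4,7,8,9,10}→3  {6,7,8,9,10}→3
  6 left: {4,6,7,8,9,10}→6  {5,6,7,8,9,10}→3
  7 left: {4,5,6,7,8,9,10}→9
  8 left: {3,4,5,6,7,8,9,10}→9
  9 left: {2,3,4,5,6,7,8,9,10}→9
  placing 0:m first → 9 extensions

9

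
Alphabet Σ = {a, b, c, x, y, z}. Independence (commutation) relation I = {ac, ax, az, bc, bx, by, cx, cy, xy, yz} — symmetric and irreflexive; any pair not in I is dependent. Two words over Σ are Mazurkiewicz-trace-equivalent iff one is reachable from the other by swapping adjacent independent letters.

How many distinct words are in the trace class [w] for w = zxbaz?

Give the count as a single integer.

5

piece 0:z — minimal
piece 1:x rests on {0:z}
piece 2:b rests on {0:z}
piece 3:a rests on {2:b}
piece 4:z rests on {1:x, 2:b}
minimal pieces: {0:z}
ways to finish when only these pieces remain (= sum over removing one remaining piece with nothing left below it):
  1 left: {3}→1  {4}→1
  2 left: {1,4}→1  {3,4}→2
  3 left: {1,3,4}→3  {2,3,4}→2
  placing 0:z first → 5 extensions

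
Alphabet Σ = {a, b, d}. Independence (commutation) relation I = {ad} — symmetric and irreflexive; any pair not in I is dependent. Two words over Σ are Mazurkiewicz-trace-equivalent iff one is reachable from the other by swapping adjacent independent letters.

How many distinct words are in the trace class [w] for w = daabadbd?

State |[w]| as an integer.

0(d) covers ∅
1(a) covers ∅
2(a) covers 1:a
3(b) covers 0:d, 2:a
4(a) covers 3:b
5(d) covers 3:b
6(b) covers 4:a, 5:d
7(d) covers 6:b
floor of heap: 0:d, 1:a
completions by unplaced set U, small U first (add the entries for U minus each lowest piece of U):
  |U|=1: {7}:1
  |U|=2: {6,7}:1
  |U|=3: {4,6,7}:1  {5,6,7}:1
  |U|=4: {4,5,6,7}:2
  |U|=5: {3,4,5,6,7}:2
  |U|=6: {0,3,4,5,6,7}:2  {2,3,4,5,6,7}:2
  start at 0(d): 2
  start at 1(a): 4
sum over floor = 6

6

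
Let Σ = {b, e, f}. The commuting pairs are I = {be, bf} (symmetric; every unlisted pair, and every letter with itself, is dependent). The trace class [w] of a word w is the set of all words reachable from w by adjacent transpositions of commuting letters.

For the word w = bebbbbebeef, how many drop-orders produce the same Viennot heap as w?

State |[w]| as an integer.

462

#0=b has no predecessor
#1=e has no predecessor
#2=b depends on [0:b]
#3=b depends on [2:b]
#4=b depends on [3:b]
#5=b depends on [4:b]
#6=e depends on [1:e]
#7=b depends on [5:b]
#8=e depends on [6:e]
#9=e depends on [8:e]
#10=f depends on [9:e]
sources: [0:b, 1:e]
N(rest) = Σ N(rest − s) over sources s of rest; N(one piece) = 1:
  size 1 → [7]=1  [10]=1
  size 2 → [5,7]=1  [7,10]=2  [9,10]=1
  size 3 → [4,5,7]=1  [5,7,10]=3  [7,9,10]=3  [8,9,10]=1
  size 4 → [3,4,5,7]=1  [4,5,7,10]=4  [5,7,9,10]=6  [6,8,9,10]=1  [7,8,9,10]=4
  size 5 → [1,6,8,9,10]=1  [2,3,4,5,7]=1  [3,4,5,7,10]=5  [4,5,7,9,10]=10  [5,7,8,9,10]=10  [6,7,8,9,10]=5
  size 6 → [0,2,3,4,5,7]=1  [1,6,7,8,9,10]=6  [2,3,4,5,7,10]=6  [3,4,5,7,9,10]=15  [4,5,7,8,9,10]=20  [5,6,7,8,9,10]=15
  size 7 → [0,2,3,4,5,7,10]=7  [1,5,6,7,8,9,10]=21  [2,3,4,5,7,9,10]=21  [3,4,5,7,8,9,10]=35  [4,5,6,7,8,9,10]=35
  size 8 → [0,2,3,4,5,7,9,10]=28  [1,4,5,6,7,8,9,10]=56  [2,3,4,5,7,8,9,10]=56  [3,4,5,6,7,8,9,10]=70
  size 9 → [0,2,3,4,5,7,8,9,10]=84  [1,3,4,5,6,7,8,9,10]=126  [2,3,4,5,6,7,8,9,10]=126
  first=0(b) contributes 252
  first=1(e) contributes 210
|[w]| = 462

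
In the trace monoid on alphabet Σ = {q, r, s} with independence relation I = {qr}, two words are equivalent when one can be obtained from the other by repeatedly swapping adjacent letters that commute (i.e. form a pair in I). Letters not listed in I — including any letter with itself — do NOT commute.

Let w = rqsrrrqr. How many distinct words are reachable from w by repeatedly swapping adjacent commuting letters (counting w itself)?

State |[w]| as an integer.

10

piece 0:r — minimal
piece 1:q — minimal
piece 2:s rests on {0:r, 1:q}
piece 3:r rests on {2:s}
piece 4:r rests on {3:r}
piece 5:r rests on {4:r}
piece 6:q rests on {2:s}
piece 7:r rests on {5:r}
minimal pieces: {0:r, 1:q}
ways to finish when only these pieces remain (= sum over removing one remaining piece with nothing left below it):
  1 left: {6}→1  {7}→1
  2 left: {5,7}→1  {6,7}→2
  3 left: {4,5,7}→1  {5,6,7}→3
  4 left: {3,4,5,7}→1  {4,5,6,7}→4
  5 left: {3,4,5,6,7}→5
  6 left: {2,3,4,5,6,7}→5
  placing 0:r first → 5 extensions
  placing 1:q first → 5 extensions
total linear extensions = 10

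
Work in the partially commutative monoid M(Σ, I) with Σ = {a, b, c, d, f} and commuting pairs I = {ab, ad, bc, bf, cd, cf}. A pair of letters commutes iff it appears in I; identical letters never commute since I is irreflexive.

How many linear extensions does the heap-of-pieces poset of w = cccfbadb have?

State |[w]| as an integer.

drop 0:c onto floor
drop 1:c onto {0:c}
drop 2:c onto {1:c}
drop 3:f onto floor
drop 4:b onto floor
drop 5:a onto {2:c, 3:f}
drop 6:d onto {3:f, 4:b}
drop 7:b onto {6:d}
ground layer = {0:c, 3:f, 4:b}
drop-orders for the pieces not yet dropped (sum over which currently-grounded one goes next):
  1 to go: {5} 1  {7} 1
  2 to go: {2,5} 1  {5,7} 2  {6,7} 1
  3 to go: {1,2,5} 1  {2,5,7} 3  {4,6,7} 1  {5,6,7} 3
  4 to go: {0,1,2,5} 1  {1,2,5,7} 4  {2,5,6,7} 6  {3,5,6,7} 3  {4,5,6,7} 4
  5 to go: {0,1,2,5,7} 5  {1,2,5,6,7} 10  {2,3,5,6,7} 9  {2,4,5,6,7} 10  {3,4,5,6,7} 7
  6 to go: {0,1,2,5,6,7} 15  {1,2,3,5,6,7} 19  {1,2,4,5,6,7} 20  {2,3,4,5,6,7} 26
  if 0:c drops first: 65 orders
  if 3:f drops first: 35 orders
  if 4:b drops first: 34 orders
heap linearizations: 134

134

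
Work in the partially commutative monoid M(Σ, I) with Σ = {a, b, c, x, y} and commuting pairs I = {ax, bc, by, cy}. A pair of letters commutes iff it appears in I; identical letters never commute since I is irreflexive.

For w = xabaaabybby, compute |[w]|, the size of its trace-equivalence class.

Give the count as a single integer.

20

drop 0:x onto floor
drop 1:a onto floor
drop 2:b onto {0:x, 1:a}
drop 3:a onto {2:b}
drop 4:a onto {3:a}
drop 5:a onto {4:a}
drop 6:b onto {5:a}
drop 7:y onto {5:a}
drop 8:b onto {6:b}
drop 9:b onto {8:b}
drop 10:y onto {7:y}
ground layer = {0:x, 1:a}
drop-orders for the pieces not yet dropped (sum over which currently-grounded one goes next):
  1 to go: {9} 1  {10} 1
  2 to go: {7,10} 1  {8,9} 1  {9,10} 2
  3 to go: {6,8,9} 1  {7,9,10} 3  {8,9,10} 3
  4 to go: {6,8,9,10} 4  {7,8,9,10} 6
  5 to go: {6,7,8,9,10} 10
  6 to go: {5,6,7,8,9,10} 10
  7 to go: {4,5,6,7,8,9,10} 10
  8 to go: {3,4,5,6,7,8,9,10} 10
  9 to go: {2,3,4,5,6,7,8,9,10} 10
  if 0:x drops first: 10 orders
  if 1:a drops first: 10 orders
heap linearizations: 20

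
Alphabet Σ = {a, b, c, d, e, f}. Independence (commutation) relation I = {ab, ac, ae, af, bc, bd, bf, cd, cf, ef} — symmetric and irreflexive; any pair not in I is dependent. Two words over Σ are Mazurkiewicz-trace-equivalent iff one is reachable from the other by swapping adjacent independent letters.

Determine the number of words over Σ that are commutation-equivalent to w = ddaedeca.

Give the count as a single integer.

6

piece 0:d — minimal
piece 1:d rests on {0:d}
piece 2:a rests on {1:d}
piece 3:e rests on {1:d}
piece 4:d rests on {2:a, 3:e}
piece 5:e rests on {4:d}
piece 6:c rests on {5:e}
piece 7:a rests on {4:d}
minimal pieces: {0:d}
ways to finish when only these pieces remain (= sum over removing one remaining piece with nothing left below it):
  1 left: {6}→1  {7}→1
  2 left: {5,6}→1  {6,7}→2
  3 left: {5,6,7}→3
  4 left: {4,5,6,7}→3
  5 left: {2,4,5,6,7}→3  {3,4,5,6,7}→3
  6 left: {2,3,4,5,6,7}→6
  placing 0:d first → 6 extensions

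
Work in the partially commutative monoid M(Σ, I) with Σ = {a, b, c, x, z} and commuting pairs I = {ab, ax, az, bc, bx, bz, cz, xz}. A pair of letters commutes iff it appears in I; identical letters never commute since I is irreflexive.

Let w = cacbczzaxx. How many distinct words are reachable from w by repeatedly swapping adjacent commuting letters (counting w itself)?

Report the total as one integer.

0(c) covers ∅
1(a) covers 0:c
2(c) covers 1:a
3(b) covers ∅
4(c) covers 2:c
5(z) covers ∅
6(z) covers 5:z
7(a) covers 4:c
8(x) covers 4:c
9(x) covers 8:x
floor of heap: 0:c, 3:b, 5:z
completions by unplaced set U, small U first (add the entries for U minus each lowest piece of U):
  |U|=1: {3}:1  {6}:1  {7}:1  {9}:1
  |U|=2: {3,6}:2  {3,7}:2  {3,9}:2  {5,6}:1  {6,7}:2  {6,9}:2  {7,9}:2  {8,9}:1
  |U|=3: {3,5,6}:3  {3,6,7}:6  {3,6,9}:6  {3,7,9}:6  {3,8,9}:3  {5,6,7}:3  {5,6,9}:3  {6,7,9}:6  {6,8,9}:3  {7,8,9}:3
  |U|=4: {3,5,6,7}:12  {3,5,6,9}:12  {3,6,7,9}:24  {3,6,8,9}:12  {3,7,8,9}:12  {4,7,8,9}:3  {5,6,7,9}:12  {5,6,8,9}:6  {6,7,8,9}:12
  |U|=5: {2,4,7,8,9}:3  {3,4,7,8,9}:15  {3,5,6,7,9}:60  {3,5,6,8,9}:30  {3,6,7,8,9}:60  {4,6,7,8,9}:15  {5,6,7,8,9}:30
  |U|=6: {1,2,4,7,8,9}:3  {2,3,4,7,8,9}:18  {2,4,6,7,8,9}:18  {3,4,6,7,8,9}:90  {3,5,6,7,8,9}:180  {4,5,6,7,8,9}:45
  |U|=7: {0,1,2,4,7,8,9}:3  {1,2,3,4,7,8,9}:21  {1,2,4,6,7,8,9}:21  {2,3,4,6,7,8,9}:126  {2,4,5,6,7,8,9}:63  {3,4,5,6,7,8,9}:315
  |U|=8: {0,1,2,3,4,7,8,9}:24  {0,1,2,4,6,7,8,9}:24  {1,2,3,4,6,7,8,9}:168  {1,2,4,5,6,7,8,9}:84  {2,3,4,5,6,7,8,9}:504
  start at 0(c): 756
  start at 3(b): 108
  start at 5(z): 216
sum over floor = 1080

1080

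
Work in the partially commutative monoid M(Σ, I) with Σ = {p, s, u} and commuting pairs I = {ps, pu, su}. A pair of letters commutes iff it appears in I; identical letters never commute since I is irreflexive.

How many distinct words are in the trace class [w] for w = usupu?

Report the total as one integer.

drop 0:u onto floor
drop 1:s onto floor
drop 2:u onto {0:u}
drop 3:p onto floor
drop 4:u onto {2:u}
ground layer = {0:u, 1:s, 3:p}
drop-orders for the pieces not yet dropped (sum over which currently-grounded one goes next):
  1 to go: {1} 1  {3} 1  {4} 1
  2 to go: {1,3} 2  {1,4} 2  {2,4} 1  {3,4} 2
  3 to go: {0,2,4} 1  {1,2,4} 3  {1,3,4} 6  {2,3,4} 3
  if 0:u drops first: 12 orders
  if 1:s drops first: 4 orders
  if 3:p drops first: 4 orders
heap linearizations: 20

20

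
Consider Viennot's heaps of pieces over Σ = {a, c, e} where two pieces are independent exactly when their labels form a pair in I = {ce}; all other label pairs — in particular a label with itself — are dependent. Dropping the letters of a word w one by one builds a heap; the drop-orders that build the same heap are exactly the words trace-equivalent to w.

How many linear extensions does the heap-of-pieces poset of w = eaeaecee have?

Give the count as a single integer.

4

0(e) covers ∅
1(a) covers 0:e
2(e) covers 1:a
3(a) covers 2:e
4(e) covers 3:a
5(c) covers 3:a
6(e) covers 4:e
7(e) covers 6:e
floor of heap: 0:e
completions by unplaced set U, small U first (add the entries for U minus each lowest piece of U):
  |U|=1: {5}:1  {7}:1
  |U|=2: {5,7}:2  {6,7}:1
  |U|=3: {4,6,7}:1  {5,6,7}:3
  |U|=4: {4,5,6,7}:4
  |U|=5: {3,4,5,6,7}:4
  |U|=6: {2,3,4,5,6,7}:4
  start at 0(e): 4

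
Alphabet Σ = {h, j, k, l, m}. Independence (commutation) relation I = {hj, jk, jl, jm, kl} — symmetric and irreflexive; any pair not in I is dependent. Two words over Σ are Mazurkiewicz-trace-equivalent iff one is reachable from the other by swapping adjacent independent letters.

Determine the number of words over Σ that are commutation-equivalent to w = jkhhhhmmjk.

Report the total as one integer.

0(j) covers ∅
1(k) covers ∅
2(h) covers 1:k
3(h) covers 2:h
4(h) covers 3:h
5(h) covers 4:h
6(m) covers 5:h
7(m) covers 6:m
8(j) covers 0:j
9(k) covers 7:m
floor of heap: 0:j, 1:k
completions by unplaced set U, small U first (add the entries for U minus each lowest piece of U):
  |U|=1: {8}:1  {9}:1
  |U|=2: {0,8}:1  {7,9}:1  {8,9}:2
  |U|=3: {0,8,9}:3  {6,7,9}:1  {7,8,9}:3
  |U|=4: {0,7,8,9}:6  {5,6,7,9}:1  {6,7,8,9}:4
  |U|=5: {0,6,7,8,9}:10  {4,5,6,7,9}:1  {5,6,7,8,9}:5
  |U|=6: {0,5,6,7,8,9}:15  {3,4,5,6,7,9}:1  {4,5,6,7,8,9}:6
  |U|=7: {0,4,5,6,7,8,9}:21  {2,3,4,5,6,7,9}:1  {3,4,5,6,7,8,9}:7
  |U|=8: {0,3,4,5,6,7,8,9}:28  {1,2,3,4,5,6,7,9}:1  {2,3,4,5,6,7,8,9}:8
  start at 0(j): 9
  start at 1(k): 36
sum over floor = 45

45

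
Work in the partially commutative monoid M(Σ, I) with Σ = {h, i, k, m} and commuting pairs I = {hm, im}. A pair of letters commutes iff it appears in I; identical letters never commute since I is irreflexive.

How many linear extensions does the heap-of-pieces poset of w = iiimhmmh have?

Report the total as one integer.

56

#0=i has no predecessor
#1=i depends on [0:i]
#2=i depends on [1:i]
#3=m has no predecessor
#4=h depends on [2:i]
#5=m depends on [3:m]
#6=m depends on [5:m]
#7=h depends on [4:h]
sources: [0:i, 3:m]
N(rest) = Σ N(rest − s) over sources s of rest; N(one piece) = 1:
  size 1 → [6]=1  [7]=1
  size 2 → [4,7]=1  [5,6]=1  [6,7]=2
  size 3 → [2,4,7]=1  [3,5,6]=1  [4,6,7]=3  [5,6,7]=3
  size 4 → [1,2,4,7]=1  [2,4,6,7]=4  [3,5,6,7]=4  [4,5,6,7]=6
  size 5 → [0,1,2,4,7]=1  [1,2,4,6,7]=5  [2,4,5,6,7]=10  [3,4,5,6,7]=10
  size 6 → [0,1,2,4,6,7]=6  [1,2,4,5,6,7]=15  [2,3,4,5,6,7]=20
  first=0(i) contributes 35
  first=3(m) contributes 21
|[w]| = 56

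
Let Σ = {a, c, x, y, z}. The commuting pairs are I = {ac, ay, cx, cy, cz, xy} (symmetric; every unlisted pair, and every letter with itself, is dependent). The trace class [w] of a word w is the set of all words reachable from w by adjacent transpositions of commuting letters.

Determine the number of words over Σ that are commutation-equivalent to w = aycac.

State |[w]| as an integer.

30

piece 0:a — minimal
piece 1:y — minimal
piece 2:c — minimal
piece 3:a rests on {0:a}
piece 4:c rests on {2:c}
minimal pieces: {0:a, 1:y, 2:c}
ways to finish when only these pieces remain (= sum over removing one remaining piece with nothing left below it):
  1 left: {1}→1  {3}→1  {4}→1
  2 left: {0,3}→1  {1,3}→2  {1,4}→2  {2,4}→1  {3,4}→2
  3 left: {0,1,3}→3  {0,3,4}→3  {1,2,4}→3  {1,3,4}→6  {2,3,4}→3
  placing 0:a first → 12 extensions
  placing 1:y first → 6 extensions
  placing 2:c first → 12 extensions
total linear extensions = 30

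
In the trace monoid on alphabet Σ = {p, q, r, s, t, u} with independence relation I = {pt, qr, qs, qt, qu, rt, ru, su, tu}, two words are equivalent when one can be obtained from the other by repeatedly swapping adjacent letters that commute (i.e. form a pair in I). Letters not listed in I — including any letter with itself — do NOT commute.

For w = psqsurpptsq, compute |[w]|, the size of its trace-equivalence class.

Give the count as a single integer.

#0=p has no predecessor
#1=s depends on [0:p]
#2=q depends on [0:p]
#3=s depends on [1:s]
#4=u depends on [0:p]
#5=r depends on [3:s]
#6=p depends on [2:q, 4:u, 5:r]
#7=p depends on [6:p]
#8=t depends on [3:s]
#9=s depends on [7:p, 8:t]
#10=q depends on [7:p]
sources: [0:p]
N(rest) = Σ N(rest − s) over sources s of rest; N(one piece) = 1:
  size 1 → [9]=1  [10]=1
  size 2 → [8,9]=1  [9,10]=2
  size 3 → [7,9,10]=2  [8,9,10]=3
  size 4 → [6,7,9,10]=2  [7,8,9,10]=5
  size 5 → [2,6,7,9,10]=2  [4,6,7,9,10]=2  [5,6,7,9,10]=2  [6,7,8,9,10]=7
  size 6 → [2,4,6,7,9,10]=4  [2,5,6,7,9,10]=4  [2,6,7,8,9,10]=9  [4,5,6,7,9,10]=4  [4,6,7,8,9,10]=9  [5,6,7,8,9,10]=9
  size 7 → [2,4,5,6,7,9,10]=12  [2,4,6,7,8,9,10]=22  [2,5,6,7,8,9,10]=22  [3,5,6,7,8,9,10]=9  [4,5,6,7,8,9,10]=22
  size 8 → [1,3,5,6,7,8,9,10]=9  [2,3,5,6,7,8,9,10]=31  [2,4,5,6,7,8,9,10]=78  [3,4,5,6,7,8,9,10]=31
  size 9 → [1,2,3,5,6,7,8,9,10]=40  [1,3,4,5,6,7,8,9,10]=40  [2,3,4,5,6,7,8,9,10]=140
  first=0(p) contributes 220

220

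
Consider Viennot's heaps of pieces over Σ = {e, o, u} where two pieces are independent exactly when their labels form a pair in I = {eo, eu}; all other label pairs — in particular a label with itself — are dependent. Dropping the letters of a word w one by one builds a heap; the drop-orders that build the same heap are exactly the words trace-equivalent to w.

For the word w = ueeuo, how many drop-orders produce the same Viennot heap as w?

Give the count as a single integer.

10

piece 0:u — minimal
piece 1:e — minimal
piece 2:e rests on {1:e}
piece 3:u rests on {0:u}
piece 4:o rests on {3:u}
minimal pieces: {0:u, 1:e}
ways to finish when only these pieces remain (= sum over removing one remaining piece with nothing left below it):
  1 left: {2}→1  {4}→1
  2 left: {1,2}→1  {2,4}→2  {3,4}→1
  3 left: {0,3,4}→1  {1,2,4}→3  {2,3,4}→3
  placing 0:u first → 6 extensions
  placing 1:e first → 4 extensions
total linear extensions = 10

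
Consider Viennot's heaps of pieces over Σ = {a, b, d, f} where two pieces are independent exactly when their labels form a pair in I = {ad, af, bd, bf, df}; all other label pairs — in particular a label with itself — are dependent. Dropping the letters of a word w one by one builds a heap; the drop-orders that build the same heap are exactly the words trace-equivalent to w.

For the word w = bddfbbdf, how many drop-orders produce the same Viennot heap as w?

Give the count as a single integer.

piece 0:b — minimal
piece 1:d — minimal
piece 2:d rests on {1:d}
piece 3:f — minimal
piece 4:b rests on {0:b}
piece 5:b rests on {4:b}
piece 6:d rests on {2:d}
piece 7:f rests on {3:f}
minimal pieces: {0:b, 1:d, 3:f}
ways to finish when only these pieces remain (= sum over removing one remaining piece with nothing left below it):
  1 left: {5}→1  {6}→1  {7}→1
  2 left: {2,6}→1  {3,7}→1  {4,5}→1  {5,6}→2  {5,7}→2  {6,7}→2
  3 left: {0,4,5}→1  {1,2,6}→1  {2,5,6}→3  {2,6,7}→3  {3,5,7}→3  {3,6,7}→3  {4,5,6}→3  {4,5,7}→3  {5,6,7}→6
  4 left: {0,4,5,6}→4  {0,4,5,7}→4  {1,2,5,6}→4  {1,2,6,7}→4  {2,3,6,7}→6  {2,4,5,6}→6  {2,5,6,7}→12  {3,4,5,7}→6  {3,5,6,7}→12  {4,5,6,7}→12
  5 left: {0,2,4,5,6}→10  {0,3,4,5,7}→10  {0,4,5,6,7}→20  {1,2,3,6,7}→10  {1,2,4,5,6}→10  {1,2,5,6,7}→20  {2,3,5,6,7}→30  {2,4,5,6,7}→30  {3,4,5,6,7}→30
  6 left: {0,1,2,4,5,6}→20  {0,2,4,5,6,7}→60  {0,3,4,5,6,7}→60  {1,2,3,5,6,7}→60  {1,2,4,5,6,7}→60  {2,3,4,5,6,7}→90
  placing 0:b first → 210 extensions
  placing 1:d first → 210 extensions
  placing 3:f first → 140 extensions
total linear extensions = 560

560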